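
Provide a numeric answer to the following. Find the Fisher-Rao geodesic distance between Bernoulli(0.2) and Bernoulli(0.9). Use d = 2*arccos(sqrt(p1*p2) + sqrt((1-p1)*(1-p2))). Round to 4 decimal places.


Geodesic distance on Bernoulli manifold:
d(p1,p2) = 2*arccos(sqrt(p1*p2) + sqrt((1-p1)*(1-p2))).
sqrt(p1*p2) = sqrt(0.2*0.9) = 0.424264.
sqrt((1-p1)*(1-p2)) = sqrt(0.8*0.1) = 0.282843.
arg = 0.424264 + 0.282843 = 0.707107.
d = 2*arccos(0.707107) = 1.5708

1.5708


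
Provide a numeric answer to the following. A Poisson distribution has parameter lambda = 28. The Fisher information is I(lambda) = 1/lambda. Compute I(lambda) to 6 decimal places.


Fisher information for Poisson: I(lambda) = 1/lambda.
lambda = 28.
I(lambda) = 1/28 = 0.035714

0.035714


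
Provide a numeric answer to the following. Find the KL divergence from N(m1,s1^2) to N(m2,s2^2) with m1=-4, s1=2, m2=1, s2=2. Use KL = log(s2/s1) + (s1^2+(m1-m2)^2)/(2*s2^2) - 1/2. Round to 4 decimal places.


KL divergence between normal distributions:
KL = log(s2/s1) + (s1^2 + (m1-m2)^2)/(2*s2^2) - 1/2.
log(2/2) = 0.0.
(2^2 + (-4-1)^2)/(2*2^2) = (4 + 25)/8 = 3.625.
KL = 0.0 + 3.625 - 0.5 = 3.1250

3.1250


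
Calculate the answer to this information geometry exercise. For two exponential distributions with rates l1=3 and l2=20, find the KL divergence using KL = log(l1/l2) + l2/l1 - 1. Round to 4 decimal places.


KL divergence for exponential family:
KL = log(l1/l2) + l2/l1 - 1.
log(3/20) = -1.89712.
20/3 = 6.666667.
KL = -1.89712 + 6.666667 - 1 = 3.7695

3.7695


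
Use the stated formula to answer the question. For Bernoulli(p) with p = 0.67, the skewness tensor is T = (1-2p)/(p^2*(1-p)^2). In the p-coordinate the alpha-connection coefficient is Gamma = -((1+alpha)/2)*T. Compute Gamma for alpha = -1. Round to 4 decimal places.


Skewness (Amari-Chentsov) tensor: T = (1-2p)/(p^2*(1-p)^2).
p = 0.67, 1-2p = -0.34, p^2 = 0.4489, (1-p)^2 = 0.1089.
T = -0.34/(0.4489 * 0.1089) = -6.955069.
In the p-coordinate, Gamma^(alpha) = Gamma^(0) - (alpha/2)*T with Gamma^(0) = (1/2)*g'(p) = -T/2,
so Gamma^(alpha) = -((1+alpha)/2)*T.
alpha = -1, -(1+alpha)/2 = 0.0.
Gamma = 0.0 * -6.955069 = 0.0000

0.0000


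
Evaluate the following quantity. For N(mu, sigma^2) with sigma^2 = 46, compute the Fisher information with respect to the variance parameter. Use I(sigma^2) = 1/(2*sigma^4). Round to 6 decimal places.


Fisher information for variance: I(sigma^2) = 1/(2*sigma^4).
sigma^2 = 46, so sigma^4 = 2116.
I = 1/(2*2116) = 1/4232 = 0.000236

0.000236


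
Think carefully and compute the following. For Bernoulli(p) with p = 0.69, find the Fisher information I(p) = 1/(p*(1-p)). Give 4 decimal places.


For Bernoulli(p), Fisher information is I(p) = 1/(p*(1-p)).
p = 0.69, 1-p = 0.31.
p*(1-p) = 0.2139.
I(p) = 1/0.2139 = 4.6751

4.6751


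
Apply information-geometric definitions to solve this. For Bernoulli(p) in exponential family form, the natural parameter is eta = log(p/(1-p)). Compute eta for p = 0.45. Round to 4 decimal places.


Natural parameter for Bernoulli: eta = log(p/(1-p)).
p = 0.45, 1-p = 0.55.
p/(1-p) = 0.818182.
eta = log(0.818182) = -0.2007

-0.2007


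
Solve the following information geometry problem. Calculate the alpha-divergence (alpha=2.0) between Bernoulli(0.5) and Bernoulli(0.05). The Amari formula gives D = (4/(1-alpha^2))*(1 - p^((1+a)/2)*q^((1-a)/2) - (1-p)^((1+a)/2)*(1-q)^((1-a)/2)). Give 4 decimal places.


Amari alpha-divergence:
D = (4/(1-alpha^2))*(1 - p^((1+a)/2)*q^((1-a)/2) - (1-p)^((1+a)/2)*(1-q)^((1-a)/2)).
alpha = 2.0, p = 0.5, q = 0.05.
e1 = (1+alpha)/2 = 1.5, e2 = (1-alpha)/2 = -0.5.
t1 = p^e1 * q^e2 = 0.5^1.5 * 0.05^-0.5 = 1.581139.
t2 = (1-p)^e1 * (1-q)^e2 = 0.5^1.5 * 0.95^-0.5 = 0.362738.
4/(1-alpha^2) = -1.333333.
D = -1.333333*(1 - 1.581139 - 0.362738) = 1.2585

1.2585


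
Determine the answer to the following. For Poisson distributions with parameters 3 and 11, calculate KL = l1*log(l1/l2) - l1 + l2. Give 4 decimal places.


KL divergence for Poisson:
KL = l1*log(l1/l2) - l1 + l2.
l1 = 3, l2 = 11.
log(3/11) = -1.299283.
l1*log(l1/l2) = 3 * -1.299283 = -3.897849.
KL = -3.897849 - 3 + 11 = 4.1022

4.1022


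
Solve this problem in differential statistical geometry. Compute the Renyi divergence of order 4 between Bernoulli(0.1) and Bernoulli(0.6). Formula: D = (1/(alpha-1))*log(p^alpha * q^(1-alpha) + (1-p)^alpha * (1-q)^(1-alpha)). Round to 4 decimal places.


Renyi divergence of order alpha between Bernoulli distributions:
D = (1/(alpha-1))*log(p^alpha * q^(1-alpha) + (1-p)^alpha * (1-q)^(1-alpha)).
alpha = 4, p = 0.1, q = 0.6.
p^alpha * q^(1-alpha) = 0.1^4 * 0.6^-3 = 0.000463.
(1-p)^alpha * (1-q)^(1-alpha) = 0.9^4 * 0.4^-3 = 10.251562.
sum = 0.000463 + 10.251562 = 10.252025.
D = (1/3)*log(10.252025) = 0.7758

0.7758


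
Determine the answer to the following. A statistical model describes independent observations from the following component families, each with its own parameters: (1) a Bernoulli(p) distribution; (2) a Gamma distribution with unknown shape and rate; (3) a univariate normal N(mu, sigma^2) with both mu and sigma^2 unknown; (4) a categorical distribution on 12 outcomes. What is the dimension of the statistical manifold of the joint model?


The dimension of a statistical manifold equals the number of free
(independent) real parameters of the model. For a product of independent
blocks the parameter counts add.
- Bernoulli (p): 1.
- Gamma (shape, rate): 2.
- normal (mu, sigma^2): 2.
- categorical on 12 outcomes (probabilities sum to 1): 12-1 = 11.
Total = 1 + 2 + 2 + 11 = 16.
Dimension = 16

16


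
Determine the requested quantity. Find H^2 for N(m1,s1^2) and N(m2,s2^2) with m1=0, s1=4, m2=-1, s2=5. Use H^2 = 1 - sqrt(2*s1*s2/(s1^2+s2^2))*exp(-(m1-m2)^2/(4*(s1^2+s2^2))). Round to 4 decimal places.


Squared Hellinger distance for Gaussians:
H^2 = 1 - sqrt(2*s1*s2/(s1^2+s2^2)) * exp(-(m1-m2)^2/(4*(s1^2+s2^2))).
s1^2 = 16, s2^2 = 25, s1^2+s2^2 = 41.
sqrt(2*4*5/(41)) = 0.98773.
(m1-m2)^2 = (1)^2 = 1.
exp(-1/(4*41)) = exp(-0.006098) = 0.993921.
H^2 = 1 - 0.98773*0.993921 = 0.0183

0.0183


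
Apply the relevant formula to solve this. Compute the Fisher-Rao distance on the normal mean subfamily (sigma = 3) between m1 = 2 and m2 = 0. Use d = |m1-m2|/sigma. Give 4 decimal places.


On the fixed-variance normal subfamily, geodesic distance = |m1-m2|/sigma.
|2 - 0| = 2.
sigma = 3.
d = 2/3 = 0.6667

0.6667


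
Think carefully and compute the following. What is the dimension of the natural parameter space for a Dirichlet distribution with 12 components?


Exponential family dimension calculation:
Dirichlet with 12 components has 12 natural parameters.

12


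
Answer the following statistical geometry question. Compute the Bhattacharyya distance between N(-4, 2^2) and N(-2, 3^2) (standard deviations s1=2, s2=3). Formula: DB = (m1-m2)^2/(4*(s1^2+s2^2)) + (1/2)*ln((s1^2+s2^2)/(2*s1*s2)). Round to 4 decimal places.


Bhattacharyya distance between two Gaussians:
DB = (m1-m2)^2/(4*(s1^2+s2^2)) + (1/2)*ln((s1^2+s2^2)/(2*s1*s2)).
(m1-m2)^2 = (-2)^2 = 4.
s1^2+s2^2 = 4 + 9 = 13.
term1 = 4/52 = 0.076923.
term2 = 0.5*ln(13/12.0) = 0.040021.
DB = 0.076923 + 0.040021 = 0.1169

0.1169


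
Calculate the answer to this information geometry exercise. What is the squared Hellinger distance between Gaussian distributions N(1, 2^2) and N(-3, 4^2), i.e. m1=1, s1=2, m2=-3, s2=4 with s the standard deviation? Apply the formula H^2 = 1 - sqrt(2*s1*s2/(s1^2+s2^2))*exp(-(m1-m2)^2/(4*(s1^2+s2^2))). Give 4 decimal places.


Squared Hellinger distance for Gaussians:
H^2 = 1 - sqrt(2*s1*s2/(s1^2+s2^2)) * exp(-(m1-m2)^2/(4*(s1^2+s2^2))).
s1^2 = 4, s2^2 = 16, s1^2+s2^2 = 20.
sqrt(2*2*4/(20)) = 0.894427.
(m1-m2)^2 = (4)^2 = 16.
exp(-16/(4*20)) = exp(-0.2) = 0.818731.
H^2 = 1 - 0.894427*0.818731 = 0.2677

0.2677


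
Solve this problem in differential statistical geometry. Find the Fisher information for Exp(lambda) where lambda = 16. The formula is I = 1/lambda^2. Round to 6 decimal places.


Fisher information for exponential: I(lambda) = 1/lambda^2.
lambda = 16, lambda^2 = 256.
I = 1/256 = 0.003906

0.003906


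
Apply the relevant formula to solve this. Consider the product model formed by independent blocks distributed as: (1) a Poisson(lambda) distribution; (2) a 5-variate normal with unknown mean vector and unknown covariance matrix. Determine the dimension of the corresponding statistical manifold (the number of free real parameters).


The dimension of a statistical manifold equals the number of free
(independent) real parameters of the model. For a product of independent
blocks the parameter counts add.
- Poisson (lambda): 1.
- 5-variate normal: 5 (mean) + 5*6/2 = 15 (symmetric covariance) = 20.
Total = 1 + 20 = 21.
Dimension = 21

21


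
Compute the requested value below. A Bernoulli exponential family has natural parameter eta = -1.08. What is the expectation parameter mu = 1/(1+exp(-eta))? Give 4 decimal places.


Dual coordinate (expectation parameter) for Bernoulli:
mu = 1/(1+exp(-eta)).
eta = -1.08.
exp(-eta) = exp(1.08) = 2.94468.
mu = 1/(1+2.94468) = 0.2535

0.2535


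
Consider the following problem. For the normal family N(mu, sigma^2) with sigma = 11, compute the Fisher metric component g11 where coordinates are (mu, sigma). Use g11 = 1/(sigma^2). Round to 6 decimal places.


For the 2-parameter normal family, the Fisher metric has:
  g11 = 1/sigma^2, g22 = 2/sigma^2.
sigma = 11, sigma^2 = 121.
g11 = 0.008264

0.008264


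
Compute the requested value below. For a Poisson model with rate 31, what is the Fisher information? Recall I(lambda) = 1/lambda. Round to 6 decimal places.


Fisher information for Poisson: I(lambda) = 1/lambda.
lambda = 31.
I(lambda) = 1/31 = 0.032258

0.032258


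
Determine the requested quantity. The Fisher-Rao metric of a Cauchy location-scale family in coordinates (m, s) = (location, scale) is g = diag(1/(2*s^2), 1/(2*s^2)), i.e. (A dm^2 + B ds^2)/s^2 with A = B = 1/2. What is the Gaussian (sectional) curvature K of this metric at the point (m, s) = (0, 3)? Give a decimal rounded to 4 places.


The metric has the form g = (A dm^2 + B ds^2)/s^2 with A = 1/2, B = 1/2.
Substitute u = sqrt(A/B)*m: g = B*(du^2 + ds^2)/s^2, i.e. B times the
Poincare upper half-plane metric, which has constant Gaussian curvature -1.
Scaling a 2D metric by a constant c divides the Gaussian curvature by c,
so K = -1/B = -1/(1/2) = -2.0000 everywhere (the point (m, s) = (0, 3) is irrelevant:
the curvature is constant).
The requested Gaussian curvature is K = -2.0000.

-2.0000


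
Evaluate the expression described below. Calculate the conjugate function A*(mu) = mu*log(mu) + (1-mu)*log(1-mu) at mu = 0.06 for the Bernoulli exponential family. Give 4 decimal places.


Legendre transform for Bernoulli:
A*(mu) = mu*log(mu) + (1-mu)*log(1-mu).
mu = 0.06, 1-mu = 0.94.
mu*log(mu) = 0.06*log(0.06) = -0.168805.
(1-mu)*log(1-mu) = 0.94*log(0.94) = -0.058163.
A* = -0.168805 + -0.058163 = -0.2270

-0.2270


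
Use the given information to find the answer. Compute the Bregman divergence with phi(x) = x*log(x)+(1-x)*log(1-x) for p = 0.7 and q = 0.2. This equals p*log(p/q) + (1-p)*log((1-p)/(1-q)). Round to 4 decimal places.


Bregman divergence with negative entropy generator:
D = p*log(p/q) + (1-p)*log((1-p)/(1-q)).
p = 0.7, q = 0.2.
p*log(p/q) = 0.7*log(0.7/0.2) = 0.876934.
(1-p)*log((1-p)/(1-q)) = 0.3*log(0.3/0.8) = -0.294249.
D = 0.876934 + -0.294249 = 0.5827

0.5827


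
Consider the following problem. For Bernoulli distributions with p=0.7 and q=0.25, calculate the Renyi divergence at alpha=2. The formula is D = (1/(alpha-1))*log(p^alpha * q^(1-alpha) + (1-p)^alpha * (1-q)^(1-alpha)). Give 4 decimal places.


Renyi divergence of order alpha between Bernoulli distributions:
D = (1/(alpha-1))*log(p^alpha * q^(1-alpha) + (1-p)^alpha * (1-q)^(1-alpha)).
alpha = 2, p = 0.7, q = 0.25.
p^alpha * q^(1-alpha) = 0.7^2 * 0.25^-1 = 1.96.
(1-p)^alpha * (1-q)^(1-alpha) = 0.3^2 * 0.75^-1 = 0.12.
sum = 1.96 + 0.12 = 2.08.
D = (1/1)*log(2.08) = 0.7324

0.7324


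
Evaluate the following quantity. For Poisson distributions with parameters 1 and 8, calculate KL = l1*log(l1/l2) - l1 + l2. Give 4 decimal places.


KL divergence for Poisson:
KL = l1*log(l1/l2) - l1 + l2.
l1 = 1, l2 = 8.
log(1/8) = -2.079442.
l1*log(l1/l2) = 1 * -2.079442 = -2.079442.
KL = -2.079442 - 1 + 8 = 4.9206

4.9206


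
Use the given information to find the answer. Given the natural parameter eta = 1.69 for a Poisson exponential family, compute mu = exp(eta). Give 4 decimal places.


Expectation parameter for Poisson exponential family:
mu = exp(eta).
eta = 1.69.
mu = exp(1.69) = 5.4195

5.4195


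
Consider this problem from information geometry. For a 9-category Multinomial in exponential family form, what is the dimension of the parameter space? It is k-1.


Exponential family dimension calculation:
For Multinomial with k=9 categories, dim = k-1 = 8.

8


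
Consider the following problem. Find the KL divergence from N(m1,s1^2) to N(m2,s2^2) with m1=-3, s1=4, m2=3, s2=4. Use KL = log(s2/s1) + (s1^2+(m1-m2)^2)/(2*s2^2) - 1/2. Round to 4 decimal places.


KL divergence between normal distributions:
KL = log(s2/s1) + (s1^2 + (m1-m2)^2)/(2*s2^2) - 1/2.
log(4/4) = 0.0.
(4^2 + (-3-3)^2)/(2*4^2) = (16 + 36)/32 = 1.625.
KL = 0.0 + 1.625 - 0.5 = 1.1250

1.1250


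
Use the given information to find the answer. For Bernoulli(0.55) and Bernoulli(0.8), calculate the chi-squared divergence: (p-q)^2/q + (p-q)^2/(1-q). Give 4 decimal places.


Chi-squared divergence between Bernoulli distributions:
chi^2 = (p-q)^2/q + (p-q)^2/(1-q).
p = 0.55, q = 0.8, p-q = -0.25.
(p-q)^2 = 0.0625.
term1 = 0.0625/0.8 = 0.078125.
term2 = 0.0625/0.2 = 0.3125.
chi^2 = 0.078125 + 0.3125 = 0.3906

0.3906


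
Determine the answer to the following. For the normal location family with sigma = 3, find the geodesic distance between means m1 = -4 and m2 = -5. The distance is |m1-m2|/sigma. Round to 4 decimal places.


On the fixed-variance normal subfamily, geodesic distance = |m1-m2|/sigma.
|-4 - -5| = 1.
sigma = 3.
d = 1/3 = 0.3333

0.3333


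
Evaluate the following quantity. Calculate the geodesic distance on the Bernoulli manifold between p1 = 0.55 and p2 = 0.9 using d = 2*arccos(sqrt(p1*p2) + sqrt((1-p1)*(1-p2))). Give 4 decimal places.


Geodesic distance on Bernoulli manifold:
d(p1,p2) = 2*arccos(sqrt(p1*p2) + sqrt((1-p1)*(1-p2))).
sqrt(p1*p2) = sqrt(0.55*0.9) = 0.703562.
sqrt((1-p1)*(1-p2)) = sqrt(0.45*0.1) = 0.212132.
arg = 0.703562 + 0.212132 = 0.915694.
d = 2*arccos(0.915694) = 0.8271

0.8271


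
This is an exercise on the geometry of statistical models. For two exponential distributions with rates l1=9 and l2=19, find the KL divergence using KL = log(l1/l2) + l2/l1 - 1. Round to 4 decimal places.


KL divergence for exponential family:
KL = log(l1/l2) + l2/l1 - 1.
log(9/19) = -0.747214.
19/9 = 2.111111.
KL = -0.747214 + 2.111111 - 1 = 0.3639

0.3639


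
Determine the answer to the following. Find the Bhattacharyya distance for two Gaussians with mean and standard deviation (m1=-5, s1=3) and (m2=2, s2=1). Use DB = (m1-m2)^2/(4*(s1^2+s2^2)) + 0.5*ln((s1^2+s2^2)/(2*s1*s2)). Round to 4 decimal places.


Bhattacharyya distance between two Gaussians:
DB = (m1-m2)^2/(4*(s1^2+s2^2)) + (1/2)*ln((s1^2+s2^2)/(2*s1*s2)).
(m1-m2)^2 = (-7)^2 = 49.
s1^2+s2^2 = 9 + 1 = 10.
term1 = 49/40 = 1.225.
term2 = 0.5*ln(10/6.0) = 0.255413.
DB = 1.225 + 0.255413 = 1.4804

1.4804


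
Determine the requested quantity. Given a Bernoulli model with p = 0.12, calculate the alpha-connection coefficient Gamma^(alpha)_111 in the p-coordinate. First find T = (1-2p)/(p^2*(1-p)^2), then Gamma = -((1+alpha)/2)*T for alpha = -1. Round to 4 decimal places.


Skewness (Amari-Chentsov) tensor: T = (1-2p)/(p^2*(1-p)^2).
p = 0.12, 1-2p = 0.76, p^2 = 0.0144, (1-p)^2 = 0.7744.
T = 0.76/(0.0144 * 0.7744) = 68.153122.
In the p-coordinate, Gamma^(alpha) = Gamma^(0) - (alpha/2)*T with Gamma^(0) = (1/2)*g'(p) = -T/2,
so Gamma^(alpha) = -((1+alpha)/2)*T.
alpha = -1, -(1+alpha)/2 = 0.0.
Gamma = 0.0 * 68.153122 = 0.0000

0.0000


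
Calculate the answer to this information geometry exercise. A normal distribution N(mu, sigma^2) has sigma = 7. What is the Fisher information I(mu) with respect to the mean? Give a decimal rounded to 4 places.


The Fisher information for the mean of a normal distribution is I(mu) = 1/sigma^2.
sigma = 7, so sigma^2 = 49.
I(mu) = 1/49 = 0.0204

0.0204


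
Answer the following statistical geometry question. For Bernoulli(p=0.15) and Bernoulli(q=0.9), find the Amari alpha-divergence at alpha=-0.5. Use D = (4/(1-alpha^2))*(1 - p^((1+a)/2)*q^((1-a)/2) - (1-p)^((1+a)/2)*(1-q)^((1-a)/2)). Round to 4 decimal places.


Amari alpha-divergence:
D = (4/(1-alpha^2))*(1 - p^((1+a)/2)*q^((1-a)/2) - (1-p)^((1+a)/2)*(1-q)^((1-a)/2)).
alpha = -0.5, p = 0.15, q = 0.9.
e1 = (1+alpha)/2 = 0.25, e2 = (1-alpha)/2 = 0.75.
t1 = p^e1 * q^e2 = 0.15^0.25 * 0.9^0.75 = 0.575049.
t2 = (1-p)^e1 * (1-q)^e2 = 0.85^0.25 * 0.1^0.75 = 0.170748.
4/(1-alpha^2) = 5.333333.
D = 5.333333*(1 - 0.575049 - 0.170748) = 1.3558

1.3558


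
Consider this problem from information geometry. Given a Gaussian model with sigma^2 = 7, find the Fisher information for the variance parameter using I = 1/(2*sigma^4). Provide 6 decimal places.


Fisher information for variance: I(sigma^2) = 1/(2*sigma^4).
sigma^2 = 7, so sigma^4 = 49.
I = 1/(2*49) = 1/98 = 0.010204

0.010204


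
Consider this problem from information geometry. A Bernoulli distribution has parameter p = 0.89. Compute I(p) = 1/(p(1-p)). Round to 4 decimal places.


For Bernoulli(p), Fisher information is I(p) = 1/(p*(1-p)).
p = 0.89, 1-p = 0.11.
p*(1-p) = 0.0979.
I(p) = 1/0.0979 = 10.2145

10.2145


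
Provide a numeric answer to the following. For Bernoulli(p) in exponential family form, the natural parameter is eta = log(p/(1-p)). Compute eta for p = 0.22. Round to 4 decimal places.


Natural parameter for Bernoulli: eta = log(p/(1-p)).
p = 0.22, 1-p = 0.78.
p/(1-p) = 0.282051.
eta = log(0.282051) = -1.2657

-1.2657


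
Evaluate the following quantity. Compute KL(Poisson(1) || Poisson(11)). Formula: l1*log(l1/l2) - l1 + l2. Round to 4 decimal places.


KL divergence for Poisson:
KL = l1*log(l1/l2) - l1 + l2.
l1 = 1, l2 = 11.
log(1/11) = -2.397895.
l1*log(l1/l2) = 1 * -2.397895 = -2.397895.
KL = -2.397895 - 1 + 11 = 7.6021

7.6021


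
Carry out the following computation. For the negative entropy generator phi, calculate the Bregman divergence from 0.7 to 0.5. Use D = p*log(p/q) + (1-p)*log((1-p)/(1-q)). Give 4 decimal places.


Bregman divergence with negative entropy generator:
D = p*log(p/q) + (1-p)*log((1-p)/(1-q)).
p = 0.7, q = 0.5.
p*log(p/q) = 0.7*log(0.7/0.5) = 0.235531.
(1-p)*log((1-p)/(1-q)) = 0.3*log(0.3/0.5) = -0.153248.
D = 0.235531 + -0.153248 = 0.0823

0.0823


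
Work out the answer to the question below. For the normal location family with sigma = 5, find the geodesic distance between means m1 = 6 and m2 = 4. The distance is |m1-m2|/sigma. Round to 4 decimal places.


On the fixed-variance normal subfamily, geodesic distance = |m1-m2|/sigma.
|6 - 4| = 2.
sigma = 5.
d = 2/5 = 0.4000

0.4000


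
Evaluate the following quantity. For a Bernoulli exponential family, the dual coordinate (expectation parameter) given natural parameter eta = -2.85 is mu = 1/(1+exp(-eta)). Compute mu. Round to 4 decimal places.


Dual coordinate (expectation parameter) for Bernoulli:
mu = 1/(1+exp(-eta)).
eta = -2.85.
exp(-eta) = exp(2.85) = 17.287782.
mu = 1/(1+17.287782) = 0.0547

0.0547


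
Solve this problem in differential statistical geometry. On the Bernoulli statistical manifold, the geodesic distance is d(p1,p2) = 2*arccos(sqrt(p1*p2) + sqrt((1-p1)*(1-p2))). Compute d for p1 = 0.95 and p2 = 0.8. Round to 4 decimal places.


Geodesic distance on Bernoulli manifold:
d(p1,p2) = 2*arccos(sqrt(p1*p2) + sqrt((1-p1)*(1-p2))).
sqrt(p1*p2) = sqrt(0.95*0.8) = 0.87178.
sqrt((1-p1)*(1-p2)) = sqrt(0.05*0.2) = 0.1.
arg = 0.87178 + 0.1 = 0.97178.
d = 2*arccos(0.97178) = 0.4763

0.4763


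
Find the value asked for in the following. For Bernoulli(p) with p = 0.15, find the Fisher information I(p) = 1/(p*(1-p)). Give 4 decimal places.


For Bernoulli(p), Fisher information is I(p) = 1/(p*(1-p)).
p = 0.15, 1-p = 0.85.
p*(1-p) = 0.1275.
I(p) = 1/0.1275 = 7.8431

7.8431


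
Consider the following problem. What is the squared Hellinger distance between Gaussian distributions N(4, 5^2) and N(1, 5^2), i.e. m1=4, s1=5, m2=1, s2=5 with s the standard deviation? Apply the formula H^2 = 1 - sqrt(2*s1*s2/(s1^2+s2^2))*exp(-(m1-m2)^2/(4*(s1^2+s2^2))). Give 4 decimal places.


Squared Hellinger distance for Gaussians:
H^2 = 1 - sqrt(2*s1*s2/(s1^2+s2^2)) * exp(-(m1-m2)^2/(4*(s1^2+s2^2))).
s1^2 = 25, s2^2 = 25, s1^2+s2^2 = 50.
sqrt(2*5*5/(50)) = 1.0.
(m1-m2)^2 = (3)^2 = 9.
exp(-9/(4*50)) = exp(-0.045) = 0.955997.
H^2 = 1 - 1.0*0.955997 = 0.0440

0.0440


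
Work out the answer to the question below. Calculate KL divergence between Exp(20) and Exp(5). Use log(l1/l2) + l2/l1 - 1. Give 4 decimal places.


KL divergence for exponential family:
KL = log(l1/l2) + l2/l1 - 1.
log(20/5) = 1.386294.
5/20 = 0.25.
KL = 1.386294 + 0.25 - 1 = 0.6363

0.6363


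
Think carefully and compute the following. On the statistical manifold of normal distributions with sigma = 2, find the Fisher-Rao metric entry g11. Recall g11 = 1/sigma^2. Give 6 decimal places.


For the 2-parameter normal family, the Fisher metric has:
  g11 = 1/sigma^2, g22 = 2/sigma^2.
sigma = 2, sigma^2 = 4.
g11 = 0.250000

0.250000


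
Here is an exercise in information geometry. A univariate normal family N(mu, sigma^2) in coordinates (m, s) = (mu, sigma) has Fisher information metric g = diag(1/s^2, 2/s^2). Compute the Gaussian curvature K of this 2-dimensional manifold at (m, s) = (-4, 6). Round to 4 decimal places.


The metric has the form g = (A dm^2 + B ds^2)/s^2 with A = 1, B = 2.
Substitute u = sqrt(A/B)*m: g = B*(du^2 + ds^2)/s^2, i.e. B times the
Poincare upper half-plane metric, which has constant Gaussian curvature -1.
Scaling a 2D metric by a constant c divides the Gaussian curvature by c,
so K = -1/B = -1/(2) = -0.5000 everywhere (the point (m, s) = (-4, 6) is irrelevant:
the curvature is constant).
The requested Gaussian curvature is K = -0.5000.

-0.5000


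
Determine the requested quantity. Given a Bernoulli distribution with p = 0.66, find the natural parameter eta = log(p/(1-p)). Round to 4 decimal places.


Natural parameter for Bernoulli: eta = log(p/(1-p)).
p = 0.66, 1-p = 0.34.
p/(1-p) = 1.941176.
eta = log(1.941176) = 0.6633

0.6633


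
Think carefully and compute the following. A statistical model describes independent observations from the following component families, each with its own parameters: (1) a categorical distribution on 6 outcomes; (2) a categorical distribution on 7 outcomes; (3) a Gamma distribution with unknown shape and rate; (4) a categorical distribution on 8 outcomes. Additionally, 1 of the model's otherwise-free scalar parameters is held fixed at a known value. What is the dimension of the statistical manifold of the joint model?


The dimension of a statistical manifold equals the number of free
(independent) real parameters of the model. For a product of independent
blocks the parameter counts add.
- categorical on 6 outcomes (probabilities sum to 1): 6-1 = 5.
- categorical on 7 outcomes (probabilities sum to 1): 7-1 = 6.
- Gamma (shape, rate): 2.
- categorical on 8 outcomes (probabilities sum to 1): 8-1 = 7.
Total = 5 + 6 + 2 + 7 = 20.
1 parameter(s) fixed at known values: 20 - 1 = 19.
Dimension = 19

19


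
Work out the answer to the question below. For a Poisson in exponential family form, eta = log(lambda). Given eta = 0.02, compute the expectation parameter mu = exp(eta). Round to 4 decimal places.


Expectation parameter for Poisson exponential family:
mu = exp(eta).
eta = 0.02.
mu = exp(0.02) = 1.0202

1.0202


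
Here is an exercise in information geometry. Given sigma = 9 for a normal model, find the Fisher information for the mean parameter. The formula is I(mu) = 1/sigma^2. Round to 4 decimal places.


The Fisher information for the mean of a normal distribution is I(mu) = 1/sigma^2.
sigma = 9, so sigma^2 = 81.
I(mu) = 1/81 = 0.0123

0.0123


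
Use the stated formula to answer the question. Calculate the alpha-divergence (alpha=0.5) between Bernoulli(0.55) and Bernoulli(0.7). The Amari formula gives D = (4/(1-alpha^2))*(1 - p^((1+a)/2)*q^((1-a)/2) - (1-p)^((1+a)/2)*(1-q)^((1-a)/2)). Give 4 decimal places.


Amari alpha-divergence:
D = (4/(1-alpha^2))*(1 - p^((1+a)/2)*q^((1-a)/2) - (1-p)^((1+a)/2)*(1-q)^((1-a)/2)).
alpha = 0.5, p = 0.55, q = 0.7.
e1 = (1+alpha)/2 = 0.75, e2 = (1-alpha)/2 = 0.25.
t1 = p^e1 * q^e2 = 0.55^0.75 * 0.7^0.25 = 0.58418.
t2 = (1-p)^e1 * (1-q)^e2 = 0.45^0.75 * 0.3^0.25 = 0.406621.
4/(1-alpha^2) = 5.333333.
D = 5.333333*(1 - 0.58418 - 0.406621) = 0.0491

0.0491


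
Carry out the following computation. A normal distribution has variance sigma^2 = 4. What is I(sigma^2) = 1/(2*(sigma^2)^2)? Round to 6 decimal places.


Fisher information for variance: I(sigma^2) = 1/(2*sigma^4).
sigma^2 = 4, so sigma^4 = 16.
I = 1/(2*16) = 1/32 = 0.031250

0.031250


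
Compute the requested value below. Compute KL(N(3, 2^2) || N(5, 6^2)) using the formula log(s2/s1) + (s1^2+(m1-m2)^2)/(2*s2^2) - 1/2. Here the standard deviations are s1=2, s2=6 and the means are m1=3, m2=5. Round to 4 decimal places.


KL divergence between normal distributions:
KL = log(s2/s1) + (s1^2 + (m1-m2)^2)/(2*s2^2) - 1/2.
log(6/2) = 1.098612.
(2^2 + (3-5)^2)/(2*6^2) = (4 + 4)/72 = 0.111111.
KL = 1.098612 + 0.111111 - 0.5 = 0.7097

0.7097


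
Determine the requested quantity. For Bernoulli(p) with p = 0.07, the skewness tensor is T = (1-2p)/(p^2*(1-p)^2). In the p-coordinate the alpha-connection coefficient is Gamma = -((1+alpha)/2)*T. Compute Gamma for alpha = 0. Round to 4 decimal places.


Skewness (Amari-Chentsov) tensor: T = (1-2p)/(p^2*(1-p)^2).
p = 0.07, 1-2p = 0.86, p^2 = 0.0049, (1-p)^2 = 0.8649.
T = 0.86/(0.0049 * 0.8649) = 202.92543.
In the p-coordinate, Gamma^(alpha) = Gamma^(0) - (alpha/2)*T with Gamma^(0) = (1/2)*g'(p) = -T/2,
so Gamma^(alpha) = -((1+alpha)/2)*T.
alpha = 0, -(1+alpha)/2 = -0.5.
Gamma = -0.5 * 202.92543 = -101.4627

-101.4627


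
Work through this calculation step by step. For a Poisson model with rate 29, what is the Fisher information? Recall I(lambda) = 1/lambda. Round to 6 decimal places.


Fisher information for Poisson: I(lambda) = 1/lambda.
lambda = 29.
I(lambda) = 1/29 = 0.034483

0.034483


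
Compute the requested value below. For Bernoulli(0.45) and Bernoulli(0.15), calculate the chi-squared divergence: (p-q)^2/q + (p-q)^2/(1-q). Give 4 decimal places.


Chi-squared divergence between Bernoulli distributions:
chi^2 = (p-q)^2/q + (p-q)^2/(1-q).
p = 0.45, q = 0.15, p-q = 0.3.
(p-q)^2 = 0.09.
term1 = 0.09/0.15 = 0.6.
term2 = 0.09/0.85 = 0.105882.
chi^2 = 0.6 + 0.105882 = 0.7059

0.7059


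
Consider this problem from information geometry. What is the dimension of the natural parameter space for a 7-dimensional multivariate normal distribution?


Exponential family dimension calculation:
For 7-dim MVN: mean has 7 params, covariance has 7*8/2 = 28 unique entries.
Total dim = 7 + 28 = 35.

35


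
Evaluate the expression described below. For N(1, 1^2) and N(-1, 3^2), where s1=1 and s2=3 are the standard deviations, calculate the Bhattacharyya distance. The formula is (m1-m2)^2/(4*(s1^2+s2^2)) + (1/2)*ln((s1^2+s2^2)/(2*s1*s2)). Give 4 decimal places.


Bhattacharyya distance between two Gaussians:
DB = (m1-m2)^2/(4*(s1^2+s2^2)) + (1/2)*ln((s1^2+s2^2)/(2*s1*s2)).
(m1-m2)^2 = (2)^2 = 4.
s1^2+s2^2 = 1 + 9 = 10.
term1 = 4/40 = 0.1.
term2 = 0.5*ln(10/6.0) = 0.255413.
DB = 0.1 + 0.255413 = 0.3554

0.3554


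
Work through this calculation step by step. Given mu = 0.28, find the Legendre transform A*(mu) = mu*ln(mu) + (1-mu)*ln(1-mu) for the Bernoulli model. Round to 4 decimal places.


Legendre transform for Bernoulli:
A*(mu) = mu*log(mu) + (1-mu)*log(1-mu).
mu = 0.28, 1-mu = 0.72.
mu*log(mu) = 0.28*log(0.28) = -0.35643.
(1-mu)*log(1-mu) = 0.72*log(0.72) = -0.236523.
A* = -0.35643 + -0.236523 = -0.5930

-0.5930


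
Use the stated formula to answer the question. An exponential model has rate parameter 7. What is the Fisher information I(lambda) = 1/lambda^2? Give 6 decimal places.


Fisher information for exponential: I(lambda) = 1/lambda^2.
lambda = 7, lambda^2 = 49.
I = 1/49 = 0.020408

0.020408


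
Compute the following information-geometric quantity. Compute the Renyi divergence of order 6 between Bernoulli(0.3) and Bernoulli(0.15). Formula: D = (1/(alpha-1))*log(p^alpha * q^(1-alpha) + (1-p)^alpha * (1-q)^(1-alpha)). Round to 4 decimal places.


Renyi divergence of order alpha between Bernoulli distributions:
D = (1/(alpha-1))*log(p^alpha * q^(1-alpha) + (1-p)^alpha * (1-q)^(1-alpha)).
alpha = 6, p = 0.3, q = 0.15.
p^alpha * q^(1-alpha) = 0.3^6 * 0.15^-5 = 9.6.
(1-p)^alpha * (1-q)^(1-alpha) = 0.7^6 * 0.85^-5 = 0.265151.
sum = 9.6 + 0.265151 = 9.865151.
D = (1/5)*log(9.865151) = 0.4578

0.4578


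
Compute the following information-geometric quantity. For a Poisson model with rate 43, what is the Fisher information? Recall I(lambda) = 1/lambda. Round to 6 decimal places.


Fisher information for Poisson: I(lambda) = 1/lambda.
lambda = 43.
I(lambda) = 1/43 = 0.023256

0.023256


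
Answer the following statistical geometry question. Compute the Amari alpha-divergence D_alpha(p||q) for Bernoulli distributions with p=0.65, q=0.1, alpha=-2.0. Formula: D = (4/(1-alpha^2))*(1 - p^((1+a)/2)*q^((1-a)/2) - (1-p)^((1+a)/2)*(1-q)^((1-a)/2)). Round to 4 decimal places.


Amari alpha-divergence:
D = (4/(1-alpha^2))*(1 - p^((1+a)/2)*q^((1-a)/2) - (1-p)^((1+a)/2)*(1-q)^((1-a)/2)).
alpha = -2.0, p = 0.65, q = 0.1.
e1 = (1+alpha)/2 = -0.5, e2 = (1-alpha)/2 = 1.5.
t1 = p^e1 * q^e2 = 0.65^-0.5 * 0.1^1.5 = 0.039223.
t2 = (1-p)^e1 * (1-q)^e2 = 0.35^-0.5 * 0.9^1.5 = 1.443211.
4/(1-alpha^2) = -1.333333.
D = -1.333333*(1 - 0.039223 - 1.443211) = 0.6432

0.6432


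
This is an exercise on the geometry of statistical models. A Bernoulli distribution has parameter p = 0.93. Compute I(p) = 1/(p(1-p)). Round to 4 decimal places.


For Bernoulli(p), Fisher information is I(p) = 1/(p*(1-p)).
p = 0.93, 1-p = 0.07.
p*(1-p) = 0.0651.
I(p) = 1/0.0651 = 15.3610

15.3610


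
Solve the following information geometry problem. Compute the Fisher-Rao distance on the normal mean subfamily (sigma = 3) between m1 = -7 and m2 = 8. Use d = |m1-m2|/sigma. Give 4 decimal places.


On the fixed-variance normal subfamily, geodesic distance = |m1-m2|/sigma.
|-7 - 8| = 15.
sigma = 3.
d = 15/3 = 5.0000

5.0000


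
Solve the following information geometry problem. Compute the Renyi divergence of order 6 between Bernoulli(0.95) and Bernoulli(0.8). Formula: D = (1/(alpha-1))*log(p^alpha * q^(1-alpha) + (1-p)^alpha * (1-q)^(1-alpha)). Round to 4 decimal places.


Renyi divergence of order alpha between Bernoulli distributions:
D = (1/(alpha-1))*log(p^alpha * q^(1-alpha) + (1-p)^alpha * (1-q)^(1-alpha)).
alpha = 6, p = 0.95, q = 0.8.
p^alpha * q^(1-alpha) = 0.95^6 * 0.8^-5 = 2.243322.
(1-p)^alpha * (1-q)^(1-alpha) = 0.05^6 * 0.2^-5 = 4.9e-05.
sum = 2.243322 + 4.9e-05 = 2.243371.
D = (1/5)*log(2.243371) = 0.1616

0.1616


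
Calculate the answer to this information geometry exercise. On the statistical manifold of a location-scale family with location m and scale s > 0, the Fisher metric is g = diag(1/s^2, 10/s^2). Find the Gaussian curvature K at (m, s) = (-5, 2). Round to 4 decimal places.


The metric has the form g = (A dm^2 + B ds^2)/s^2 with A = 1, B = 10.
Substitute u = sqrt(A/B)*m: g = B*(du^2 + ds^2)/s^2, i.e. B times the
Poincare upper half-plane metric, which has constant Gaussian curvature -1.
Scaling a 2D metric by a constant c divides the Gaussian curvature by c,
so K = -1/B = -1/(10) = -0.1000 everywhere (the point (m, s) = (-5, 2) is irrelevant:
the curvature is constant).
The requested Gaussian curvature is K = -0.1000.

-0.1000


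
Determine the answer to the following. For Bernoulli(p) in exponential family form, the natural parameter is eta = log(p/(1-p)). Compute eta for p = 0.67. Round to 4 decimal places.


Natural parameter for Bernoulli: eta = log(p/(1-p)).
p = 0.67, 1-p = 0.33.
p/(1-p) = 2.030303.
eta = log(2.030303) = 0.7082

0.7082


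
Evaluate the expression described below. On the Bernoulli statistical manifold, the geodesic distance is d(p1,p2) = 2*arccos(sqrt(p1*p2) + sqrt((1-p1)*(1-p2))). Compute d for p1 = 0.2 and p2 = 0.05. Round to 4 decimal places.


Geodesic distance on Bernoulli manifold:
d(p1,p2) = 2*arccos(sqrt(p1*p2) + sqrt((1-p1)*(1-p2))).
sqrt(p1*p2) = sqrt(0.2*0.05) = 0.1.
sqrt((1-p1)*(1-p2)) = sqrt(0.8*0.95) = 0.87178.
arg = 0.1 + 0.87178 = 0.97178.
d = 2*arccos(0.97178) = 0.4763

0.4763


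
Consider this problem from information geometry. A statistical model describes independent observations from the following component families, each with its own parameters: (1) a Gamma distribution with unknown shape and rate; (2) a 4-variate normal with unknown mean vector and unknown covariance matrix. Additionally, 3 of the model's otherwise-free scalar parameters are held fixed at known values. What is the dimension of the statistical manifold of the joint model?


The dimension of a statistical manifold equals the number of free
(independent) real parameters of the model. For a product of independent
blocks the parameter counts add.
- Gamma (shape, rate): 2.
- 4-variate normal: 4 (mean) + 4*5/2 = 10 (symmetric covariance) = 14.
Total = 2 + 14 = 16.
3 parameter(s) fixed at known values: 16 - 3 = 13.
Dimension = 13

13


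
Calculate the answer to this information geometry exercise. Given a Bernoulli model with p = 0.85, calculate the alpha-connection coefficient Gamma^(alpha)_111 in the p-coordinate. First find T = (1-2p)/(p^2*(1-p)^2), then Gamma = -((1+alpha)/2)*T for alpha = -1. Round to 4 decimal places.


Skewness (Amari-Chentsov) tensor: T = (1-2p)/(p^2*(1-p)^2).
p = 0.85, 1-2p = -0.7, p^2 = 0.7225, (1-p)^2 = 0.0225.
T = -0.7/(0.7225 * 0.0225) = -43.060361.
In the p-coordinate, Gamma^(alpha) = Gamma^(0) - (alpha/2)*T with Gamma^(0) = (1/2)*g'(p) = -T/2,
so Gamma^(alpha) = -((1+alpha)/2)*T.
alpha = -1, -(1+alpha)/2 = 0.0.
Gamma = 0.0 * -43.060361 = 0.0000

0.0000


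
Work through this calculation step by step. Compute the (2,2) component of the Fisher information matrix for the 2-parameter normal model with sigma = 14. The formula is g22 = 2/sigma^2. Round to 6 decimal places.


For the 2-parameter normal family, the Fisher metric has:
  g11 = 1/sigma^2, g22 = 2/sigma^2.
sigma = 14, sigma^2 = 196.
g22 = 0.010204

0.010204


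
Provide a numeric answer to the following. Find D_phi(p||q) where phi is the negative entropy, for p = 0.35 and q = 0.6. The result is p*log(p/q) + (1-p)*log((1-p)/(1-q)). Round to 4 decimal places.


Bregman divergence with negative entropy generator:
D = p*log(p/q) + (1-p)*log((1-p)/(1-q)).
p = 0.35, q = 0.6.
p*log(p/q) = 0.35*log(0.35/0.6) = -0.188649.
(1-p)*log((1-p)/(1-q)) = 0.65*log(0.65/0.4) = 0.31558.
D = -0.188649 + 0.31558 = 0.1269

0.1269


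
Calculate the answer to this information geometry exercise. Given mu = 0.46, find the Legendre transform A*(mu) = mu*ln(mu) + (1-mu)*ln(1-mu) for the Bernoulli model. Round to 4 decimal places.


Legendre transform for Bernoulli:
A*(mu) = mu*log(mu) + (1-mu)*log(1-mu).
mu = 0.46, 1-mu = 0.54.
mu*log(mu) = 0.46*log(0.46) = -0.357203.
(1-mu)*log(1-mu) = 0.54*log(0.54) = -0.332741.
A* = -0.357203 + -0.332741 = -0.6899

-0.6899


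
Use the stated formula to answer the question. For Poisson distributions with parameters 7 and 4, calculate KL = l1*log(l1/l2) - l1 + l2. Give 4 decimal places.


KL divergence for Poisson:
KL = l1*log(l1/l2) - l1 + l2.
l1 = 7, l2 = 4.
log(7/4) = 0.559616.
l1*log(l1/l2) = 7 * 0.559616 = 3.917311.
KL = 3.917311 - 7 + 4 = 0.9173

0.9173


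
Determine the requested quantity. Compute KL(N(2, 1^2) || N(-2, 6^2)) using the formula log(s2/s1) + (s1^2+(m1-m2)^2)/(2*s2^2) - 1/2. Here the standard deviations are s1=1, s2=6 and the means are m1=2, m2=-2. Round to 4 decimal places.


KL divergence between normal distributions:
KL = log(s2/s1) + (s1^2 + (m1-m2)^2)/(2*s2^2) - 1/2.
log(6/1) = 1.791759.
(1^2 + (2--2)^2)/(2*6^2) = (1 + 16)/72 = 0.236111.
KL = 1.791759 + 0.236111 - 0.5 = 1.5279

1.5279


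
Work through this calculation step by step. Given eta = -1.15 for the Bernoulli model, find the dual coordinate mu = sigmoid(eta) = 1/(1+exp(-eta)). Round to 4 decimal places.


Dual coordinate (expectation parameter) for Bernoulli:
mu = 1/(1+exp(-eta)).
eta = -1.15.
exp(-eta) = exp(1.15) = 3.158193.
mu = 1/(1+3.158193) = 0.2405

0.2405


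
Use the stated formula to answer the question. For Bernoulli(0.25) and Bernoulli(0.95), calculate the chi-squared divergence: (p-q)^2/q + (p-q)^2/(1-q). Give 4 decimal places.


Chi-squared divergence between Bernoulli distributions:
chi^2 = (p-q)^2/q + (p-q)^2/(1-q).
p = 0.25, q = 0.95, p-q = -0.7.
(p-q)^2 = 0.49.
term1 = 0.49/0.95 = 0.515789.
term2 = 0.49/0.05 = 9.8.
chi^2 = 0.515789 + 9.8 = 10.3158

10.3158


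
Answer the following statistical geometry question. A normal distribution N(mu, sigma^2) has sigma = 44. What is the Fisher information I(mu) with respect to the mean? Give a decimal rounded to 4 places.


The Fisher information for the mean of a normal distribution is I(mu) = 1/sigma^2.
sigma = 44, so sigma^2 = 1936.
I(mu) = 1/1936 = 0.0005

0.0005


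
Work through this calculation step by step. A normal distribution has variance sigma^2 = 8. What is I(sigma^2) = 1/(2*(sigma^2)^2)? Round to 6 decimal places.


Fisher information for variance: I(sigma^2) = 1/(2*sigma^4).
sigma^2 = 8, so sigma^4 = 64.
I = 1/(2*64) = 1/128 = 0.007813

0.007813


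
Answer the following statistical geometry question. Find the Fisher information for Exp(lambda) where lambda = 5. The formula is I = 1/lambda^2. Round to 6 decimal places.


Fisher information for exponential: I(lambda) = 1/lambda^2.
lambda = 5, lambda^2 = 25.
I = 1/25 = 0.040000

0.040000


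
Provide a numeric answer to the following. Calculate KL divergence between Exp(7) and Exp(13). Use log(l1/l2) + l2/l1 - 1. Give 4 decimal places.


KL divergence for exponential family:
KL = log(l1/l2) + l2/l1 - 1.
log(7/13) = -0.619039.
13/7 = 1.857143.
KL = -0.619039 + 1.857143 - 1 = 0.2381

0.2381


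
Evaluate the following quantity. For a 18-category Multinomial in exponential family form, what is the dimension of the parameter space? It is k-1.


Exponential family dimension calculation:
For Multinomial with k=18 categories, dim = k-1 = 17.

17


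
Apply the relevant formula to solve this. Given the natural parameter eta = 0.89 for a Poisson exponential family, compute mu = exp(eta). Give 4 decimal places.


Expectation parameter for Poisson exponential family:
mu = exp(eta).
eta = 0.89.
mu = exp(0.89) = 2.4351

2.4351


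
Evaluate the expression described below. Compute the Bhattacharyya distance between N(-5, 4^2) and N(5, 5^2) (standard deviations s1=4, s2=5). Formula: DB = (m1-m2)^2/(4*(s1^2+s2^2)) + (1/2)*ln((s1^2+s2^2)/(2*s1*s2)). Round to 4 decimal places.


Bhattacharyya distance between two Gaussians:
DB = (m1-m2)^2/(4*(s1^2+s2^2)) + (1/2)*ln((s1^2+s2^2)/(2*s1*s2)).
(m1-m2)^2 = (-10)^2 = 100.
s1^2+s2^2 = 16 + 25 = 41.
term1 = 100/164 = 0.609756.
term2 = 0.5*ln(41/40.0) = 0.012346.
DB = 0.609756 + 0.012346 = 0.6221

0.6221


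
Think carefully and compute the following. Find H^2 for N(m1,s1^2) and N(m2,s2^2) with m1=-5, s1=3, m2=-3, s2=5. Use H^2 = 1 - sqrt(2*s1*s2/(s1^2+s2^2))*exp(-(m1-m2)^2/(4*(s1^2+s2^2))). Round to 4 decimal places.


Squared Hellinger distance for Gaussians:
H^2 = 1 - sqrt(2*s1*s2/(s1^2+s2^2)) * exp(-(m1-m2)^2/(4*(s1^2+s2^2))).
s1^2 = 9, s2^2 = 25, s1^2+s2^2 = 34.
sqrt(2*3*5/(34)) = 0.939336.
(m1-m2)^2 = (-2)^2 = 4.
exp(-4/(4*34)) = exp(-0.029412) = 0.971017.
H^2 = 1 - 0.939336*0.971017 = 0.0879

0.0879
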